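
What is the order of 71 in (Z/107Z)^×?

106

ord(71) | φ(107) = 107 − 1 = 106 = 2 · 53.
Divisors of 106: 1, 2, 53, 106.
Evaluate successive powers at the divisors of 106:
71^1 ≡ 71 (mod 107)
71^2 ≡ 12 (mod 107)
71^53 ≡ 106 (mod 107)
71^106 ≡ 1 (mod 107) ✓
Hence ord(71) = 106.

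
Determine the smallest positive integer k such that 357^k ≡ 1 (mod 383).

191

The order of 357 must divide φ(383) = 383 − 1 = 382 = 2 · 191.
Divisors of 382: 1, 2, 191, 382.
Evaluate successive powers at the divisors of 382:
357^1 ≡ 357
357^2 ≡ 293
357^191 ≡ 1
The smallest such exponent is 191, so the order of 357 is 191.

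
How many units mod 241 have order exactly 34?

0

φ(241) = 241 − 1 = 240 = 2^4 · 3 · 5.
In a cyclic group of order 240, there are φ(d) elements of order d for each divisor d of 240, and zero for non-divisors.
Here 240 is not a multiple of 34, so there are no elements of order 34.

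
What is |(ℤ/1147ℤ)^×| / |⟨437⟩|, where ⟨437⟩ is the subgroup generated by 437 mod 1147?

12

The order of 437 must divide φ(1147) = φ(31·37) = (31−1)·(37−1) = 30·36 = 1080 = 2^3 · 3^3 · 5.
Divisors of 1080: 1, 2, 3, 4, 5, 6, 8, 9, 10, 12, 15, 18, 20, 24, 27, 30, 36, 40, 45, 54, 60, 72, 90, 108, 120, 135, 180, 216, 270, 360, 540, 1080.
Test each divisor d:
437^1 ≡ 437 (mod 1147)
437^2 ≡ 567 (mod 1147)
437^3 ≡ 27 (mod 1147)
437^4 ≡ 329 (mod 1147)
437^5 ≡ 398 (mod 1147)
437^6 ≡ 729 (mod 1147)
437^8 ≡ 423 (mod 1147)
437^9 ≡ 184 (mod 1147)
437^10 ≡ 118 (mod 1147)
437^12 ≡ 380 (mod 1147)
437^15 ≡ 1084 (mod 1147)
437^18 ≡ 593 (mod 1147)
437^20 ≡ 160 (mod 1147)
437^24 ≡ 1025 (mod 1147)
437^27 ≡ 147 (mod 1147)
437^30 ≡ 528 (mod 1147)
437^36 ≡ 667 (mod 1147)
437^40 ≡ 366 (mod 1147)
437^45 ≡ 1146 (mod 1147)
437^54 ≡ 963 (mod 1147)
437^60 ≡ 63 (mod 1147)
437^72 ≡ 1000 (mod 1147)
437^90 ≡ 1 (mod 1147) ✓
The order of 437 is 90, so the subgroup it generates has 90 elements.
Index = |(Z/1147Z)^×| / |⟨437⟩| = 1080 / 90 = 12.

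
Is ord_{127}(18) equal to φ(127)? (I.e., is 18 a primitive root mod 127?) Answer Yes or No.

φ(127) = 127 − 1 = 126 = 2 · 3^2 · 7.
18 is a primitive root mod 127 iff 18^(φ(127)/q) ≢ 1 for every prime q | φ(127), i.e. q ∈ {2, 3, 7}.
18^63 ≡ 1 (mod 127)  [q = 2: ≡ 1 ✗]
18^42 ≡ 19 (mod 127)  [q = 3: ≢ 1 ✓]
18^18 ≡ 2 (mod 127)  [q = 7: ≢ 1 ✓]
18^63 ≡ 1 shows ord(18) | 63, strictly less than φ(127); not a primitive root.

No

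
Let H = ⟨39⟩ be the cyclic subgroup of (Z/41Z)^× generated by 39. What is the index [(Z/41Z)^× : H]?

2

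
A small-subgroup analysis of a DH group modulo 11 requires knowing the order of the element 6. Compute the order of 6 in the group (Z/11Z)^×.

10

Since 6 ∈ (Z/11Z)^×, its order divides φ(11) = 11 − 1 = 10 = 2 · 5.
Divisors of 10: 1, 2, 5, 10.
Compute 6^d (mod 11) for the divisors d until we hit 1:
6^1 ≡ 6
6^2 ≡ 3
6^5 ≡ 10
6^10 ≡ 1
The smallest such exponent is 10, so the order of 6 is 10.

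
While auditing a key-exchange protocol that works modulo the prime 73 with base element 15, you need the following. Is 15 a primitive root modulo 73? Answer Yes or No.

φ(73) = 73 − 1 = 72 = 2^3 · 3^2.
Test 15^(72/q) mod 73 for each prime factor q of 72:
15^36 ≡ 72 (mod 73)  [q = 2: ≢ 1 ✓]
15^24 ≡ 8 (mod 73)  [q = 3: ≢ 1 ✓]
All checks pass, so 15 has order 72 and is a primitive root modulo 73.

Yes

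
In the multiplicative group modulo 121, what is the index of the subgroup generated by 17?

The order of 17 must divide φ(121) = φ(11^2) = 11·(11−1) = 110 = 2 · 5 · 11.
Divisors of 110: 1, 2, 5, 10, 11, 22, 55, 110.
Compute 17^d (mod 121) for the divisors d until we hit 1:
17^1 ≡ 17
17^2 ≡ 47
17^5 ≡ 43
17^10 ≡ 34
17^11 ≡ 94
17^22 ≡ 3
17^55 ≡ 120
17^110 ≡ 1
Thus |⟨17⟩| = ord(17) = 110.
[(Z/121Z)^× : ⟨17⟩] = 110/110 = 1.

1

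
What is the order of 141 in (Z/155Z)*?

30

Since 141 ∈ (Z/155Z)^×, its order divides φ(155) = φ(5·31) = (5−1)·(31−1) = 4·30 = 120 = 2^3 · 3 · 5.
Divisors of 120: 1, 2, 3, 4, 5, 6, 8, 10, 12, 15, 20, 24, 30, 40, 60, 120.
Test each divisor d:
141^1 ≡ 141 (mod 155)
141^2 ≡ 41 (mod 155)
141^3 ≡ 46 (mod 155)
141^4 ≡ 131 (mod 155)
141^5 ≡ 26 (mod 155)
141^6 ≡ 101 (mod 155)
141^8 ≡ 111 (mod 155)
141^10 ≡ 56 (mod 155)
141^12 ≡ 126 (mod 155)
141^15 ≡ 61 (mod 155)
141^20 ≡ 36 (mod 155)
141^24 ≡ 66 (mod 155)
141^30 ≡ 1 (mod 155) ✓
The smallest such exponent is 30, so the order of 141 is 30.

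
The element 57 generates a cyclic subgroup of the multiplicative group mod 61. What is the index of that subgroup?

By Lagrange's theorem, ord_61(57) divides φ(61) = 61 − 1 = 60 = 2^2 · 3 · 5.
Divisors of 60: 1, 2, 3, 4, 5, 6, 10, 12, 15, 20, 30, 60.
Test each divisor d:
57^1 ≡ 57
57^2 ≡ 16
57^3 ≡ 58
57^4 ≡ 12
57^5 ≡ 13
57^6 ≡ 9
57^10 ≡ 47
57^12 ≡ 20
57^15 ≡ 1
So ord_61(57) = 15, hence |⟨57⟩| = 15.
The index is φ(61) / ord(57) = 60 / 15 = 4.

4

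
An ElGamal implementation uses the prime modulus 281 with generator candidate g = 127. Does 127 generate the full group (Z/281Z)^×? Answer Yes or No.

φ(281) = 281 − 1 = 280 = 2^3 · 5 · 7.
127 is a primitive root mod 281 iff 127^(φ(281)/q) ≢ 1 for every prime q | φ(281), i.e. q ∈ {2, 5, 7}.
127^140 ≡ 280 (mod 281)  [q = 2: ≢ 1 ✓]
127^56 ≡ 232 (mod 281)  [q = 5: ≢ 1 ✓]
127^40 ≡ 181 (mod 281)  [q = 7: ≢ 1 ✓]
None equal 1, so ord_281(127) = 280: 127 is a primitive root.

Yes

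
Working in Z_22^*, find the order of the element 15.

Since 15 ∈ (Z/22Z)^×, its order divides φ(22) = φ(2)·φ(11) = 1·10 = 10 = 2 · 5.
Divisors of 10: 1, 2, 5, 10.
Check 15^d mod 22 for each divisor in increasing order:
15^1 ≡ 15
15^2 ≡ 5
15^5 ≡ 1
Hence ord(15) = 5.

5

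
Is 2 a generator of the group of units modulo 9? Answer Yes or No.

φ(9) = φ(3^2) = 3·(3−1) = 6 = 2 · 3.
It suffices to check that the order of 2 is not a proper divisor of 6: compute 2^(6/q) for q ∈ {2, 3}.
2^3 ≡ 8 (mod 9)  [q = 2: ≢ 1 ✓]
2^2 ≡ 4 (mod 9)  [q = 3: ≢ 1 ✓]
All checks pass, so 2 has order 6 and is a primitive root modulo 9.

Yes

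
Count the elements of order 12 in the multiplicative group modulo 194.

φ(194) = φ(2)·φ(97) = 1·96 = 96 = 2^5 · 3.
Since (Z/194Z)^× is cyclic of order 96, the number of elements of order d is φ(d) when d | 96 and 0 otherwise.
12 = 2^2 · 3 divides 96, and φ(12) = 4.

4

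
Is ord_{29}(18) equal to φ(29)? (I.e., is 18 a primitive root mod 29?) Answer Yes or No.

Yes

φ(29) = 29 − 1 = 28 = 2^2 · 7.
18 is a primitive root mod 29 iff 18^(φ(29)/q) ≢ 1 for every prime q | φ(29), i.e. q ∈ {2, 7}.
18^14 ≡ 28 (mod 29)  [q = 2: ≢ 1 ✓]
18^4 ≡ 25 (mod 29)  [q = 7: ≢ 1 ✓]
Every test exponent gives a nontrivial residue, hence 18 generates the full group.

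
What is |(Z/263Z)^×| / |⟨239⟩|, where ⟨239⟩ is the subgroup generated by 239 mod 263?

1

By Lagrange's theorem, ord_263(239) divides φ(263) = 263 − 1 = 262 = 2 · 131.
Divisors of 262: 1, 2, 131, 262.
Check 239^d mod 263 for each divisor in increasing order:
239^1 ≡ 239 (mod 263)
239^2 ≡ 50 (mod 263)
239^131 ≡ 262 (mod 263)
239^262 ≡ 1 (mod 263) ✓
The order of 239 is 262, so the subgroup it generates has 262 elements.
[(Z/263Z)^× : ⟨239⟩] = 262/262 = 1.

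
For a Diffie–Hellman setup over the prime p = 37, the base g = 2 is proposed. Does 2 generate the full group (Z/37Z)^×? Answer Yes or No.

Yes

φ(37) = 37 − 1 = 36 = 2^2 · 3^2.
An element g generates (Z/37Z)^× iff g^(36/q) ≢ 1 (mod 37) for each prime q ∈ {2, 3}.
2^18 ≡ 36 (mod 37)  [q = 2: ≢ 1 ✓]
2^12 ≡ 26 (mod 37)  [q = 3: ≢ 1 ✓]
None equal 1, so ord_37(2) = 36: 2 is a primitive root.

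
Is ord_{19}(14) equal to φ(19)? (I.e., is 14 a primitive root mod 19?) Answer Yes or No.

Yes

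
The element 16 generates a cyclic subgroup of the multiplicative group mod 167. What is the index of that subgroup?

2

By Lagrange's theorem, ord_167(16) divides φ(167) = 167 − 1 = 166 = 2 · 83.
Divisors of 166: 1, 2, 83, 166.
Test each divisor d:
16^1 ≡ 16
16^2 ≡ 89
16^83 ≡ 1
The order of 16 is 83, so the subgroup it generates has 83 elements.
Index = |(Z/167Z)^×| / |⟨16⟩| = 166 / 83 = 2.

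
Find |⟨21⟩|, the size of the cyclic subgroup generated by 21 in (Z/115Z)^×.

22

ord(21) | φ(115) = φ(5·23) = (5−1)·(23−1) = 4·22 = 88 = 2^3 · 11.
Divisors of 88: 1, 2, 4, 8, 11, 22, 44, 88.
Evaluate successive powers at the divisors of 88:
21^1 ≡ 21
21^2 ≡ 96
21^4 ≡ 16
21^8 ≡ 26
21^11 ≡ 91
21^22 ≡ 1
Therefore the multiplicative order of 21 modulo 115 is 22.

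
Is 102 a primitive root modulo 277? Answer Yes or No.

No

φ(277) = 277 − 1 = 276 = 2^2 · 3 · 23.
Test 102^(276/q) mod 277 for each prime factor q of 276:
102^138 ≡ 1 (mod 277)  [q = 2: ≡ 1 ✗]
102^92 ≡ 1 (mod 277)  [q = 3: ≡ 1 ✗]
102^12 ≡ 27 (mod 277)  [q = 23: ≢ 1 ✓]
Since 102^138 ≡ 1, the order of 102 divides 138 < 276, so 102 is not a primitive root.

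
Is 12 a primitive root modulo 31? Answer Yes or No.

Yes

φ(31) = 31 − 1 = 30 = 2 · 3 · 5.
Test 12^(30/q) mod 31 for each prime factor q of 30:
12^15 ≡ 30 (mod 31)  [q = 2: ≢ 1 ✓]
12^10 ≡ 25 (mod 31)  [q = 3: ≢ 1 ✓]
12^6 ≡ 2 (mod 31)  [q = 5: ≢ 1 ✓]
All checks pass, so 12 has order 30 and is a primitive root modulo 31.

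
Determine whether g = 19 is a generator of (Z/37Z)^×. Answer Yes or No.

φ(37) = 37 − 1 = 36 = 2^2 · 3^2.
An element g generates (Z/37Z)^× iff g^(36/q) ≢ 1 (mod 37) for each prime q ∈ {2, 3}.
19^18 ≡ 36 (mod 37)  [q = 2: ≢ 1 ✓]
19^12 ≡ 10 (mod 37)  [q = 3: ≢ 1 ✓]
Every test exponent gives a nontrivial residue, hence 19 generates the full group.

Yes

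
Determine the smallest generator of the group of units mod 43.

φ(43) = 43 − 1 = 42 = 2 · 3 · 7.
Test candidates g = 2, 3, … against the prime factors q ∈ {2, 3, 7} of φ(43): g is a generator iff g^(42/q) ≢ 1 for every such q.
g = 2: 2^21 ≡ 42; 2^14 ≡ 1 — hits 1, so not a primitive root.
g = 3: 3^21 ≡ 42; 3^14 ≡ 36; 3^6 ≡ 41 — none is 1, so 3 is a primitive root.
The smallest primitive root modulo 43 is 3.

3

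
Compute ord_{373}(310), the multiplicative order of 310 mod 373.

93

ord(310) | φ(373) = 373 − 1 = 372 = 2^2 · 3 · 31.
Divisors of 372: 1, 2, 3, 4, 6, 12, 31, 62, 93, 124, 186, 372.
Check 310^d mod 373 for each divisor in increasing order:
310^1 ≡ 310 (mod 373)
310^2 ≡ 239 (mod 373)
310^3 ≡ 236 (mod 373)
310^4 ≡ 52 (mod 373)
310^6 ≡ 119 (mod 373)
310^12 ≡ 360 (mod 373)
310^31 ≡ 88 (mod 373)
310^62 ≡ 284 (mod 373)
310^93 ≡ 1 (mod 373) ✓
Therefore the multiplicative order of 310 modulo 373 is 93.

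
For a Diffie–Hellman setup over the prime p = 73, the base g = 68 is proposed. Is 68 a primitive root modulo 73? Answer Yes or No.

φ(73) = 73 − 1 = 72 = 2^3 · 3^2.
68 is a primitive root mod 73 iff 68^(φ(73)/q) ≢ 1 for every prime q | φ(73), i.e. q ∈ {2, 3}.
68^36 ≡ 72 (mod 73)  [q = 2: ≢ 1 ✓]
68^24 ≡ 8 (mod 73)  [q = 3: ≢ 1 ✓]
Every test exponent gives a nontrivial residue, hence 68 generates the full group.

Yes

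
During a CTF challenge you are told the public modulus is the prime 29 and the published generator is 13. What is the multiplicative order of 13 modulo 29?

14

ord(13) | φ(29) = 29 − 1 = 28 = 2^2 · 7.
Divisors of 28: 1, 2, 4, 7, 14, 28.
Check 13^d mod 29 for each divisor in increasing order:
13^1 ≡ 13
13^2 ≡ 24
13^4 ≡ 25
13^7 ≡ 28
13^14 ≡ 1
Hence ord(13) = 14.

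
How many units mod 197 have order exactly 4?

2

φ(197) = 197 − 1 = 196 = 2^2 · 7^2.
(Z/197Z)^× is cyclic (|G| = 196); a cyclic group of order m has exactly φ(d) elements of each order d | m, and none otherwise.
4 = 2^2 divides 196, and φ(4) = 2.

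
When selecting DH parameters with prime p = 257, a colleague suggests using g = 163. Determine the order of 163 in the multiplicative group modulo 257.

256

The order of 163 must divide φ(257) = 257 − 1 = 256 = 2^8.
Divisors of 256: 1, 2, 4, 8, 16, 32, 64, 128, 256.
Test each divisor d:
163^1 ≡ 163
163^2 ≡ 98
163^4 ≡ 95
163^8 ≡ 30
163^16 ≡ 129
163^32 ≡ 193
163^64 ≡ 241
163^128 ≡ 256
163^256 ≡ 1
Therefore the multiplicative order of 163 modulo 257 is 256.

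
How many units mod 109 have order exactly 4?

φ(109) = 109 − 1 = 108 = 2^2 · 3^3.
Since (Z/109Z)^× is cyclic of order 108, the number of elements of order d is φ(d) when d | 108 and 0 otherwise.
4 = 2^2 divides 108, and φ(4) = 2.

2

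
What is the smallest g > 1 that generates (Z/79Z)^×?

3

φ(79) = 79 − 1 = 78 = 2 · 3 · 13.
g is a primitive root iff g^(78/q) ≢ 1 (mod 79) for each prime q ∈ {2, 3, 13}.
g = 2: 2^39 ≡ 1 — hits 1, so not a primitive root.
g = 3: 3^39 ≡ 78; 3^26 ≡ 23; 3^6 ≡ 18 — none is 1, so 3 is a primitive root.
The smallest primitive root modulo 79 is 3.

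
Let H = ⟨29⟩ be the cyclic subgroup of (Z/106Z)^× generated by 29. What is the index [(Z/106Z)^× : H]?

The order of 29 must divide φ(106) = φ(2)·φ(53) = 1·52 = 52 = 2^2 · 13.
Divisors of 52: 1, 2, 4, 13, 26, 52.
Compute 29^d (mod 106) for the divisors d until we hit 1:
29^1 ≡ 29
29^2 ≡ 99
29^4 ≡ 49
29^13 ≡ 105
29^26 ≡ 1
So ord_106(29) = 26, hence |⟨29⟩| = 26.
Index = |(Z/106Z)^×| / |⟨29⟩| = 52 / 26 = 2.

2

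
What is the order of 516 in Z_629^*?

ord(516) | φ(629) = φ(17·37) = (17−1)·(37−1) = 16·36 = 576 = 2^6 · 3^2.
Divisors of 576: 1, 2, 3, 4, 6, 8, 9, 12, 16, 18, 24, 32, 36, 48, 64, 72, 96, 144, 192, 288, 576.
Compute 516^d (mod 629) for the divisors d until we hit 1:
516^1 ≡ 516 (mod 629)
516^2 ≡ 189 (mod 629)
516^3 ≡ 29 (mod 629)
516^4 ≡ 497 (mod 629)
516^6 ≡ 212 (mod 629)
516^8 ≡ 441 (mod 629)
516^9 ≡ 487 (mod 629)
516^12 ≡ 285 (mod 629)
516^16 ≡ 120 (mod 629)
516^18 ≡ 36 (mod 629)
516^24 ≡ 84 (mod 629)
516^32 ≡ 562 (mod 629)
516^36 ≡ 38 (mod 629)
516^48 ≡ 137 (mod 629)
516^64 ≡ 86 (mod 629)
516^72 ≡ 186 (mod 629)
516^96 ≡ 528 (mod 629)
516^144 ≡ 1 (mod 629) ✓
So ord_629(516) = 144.

144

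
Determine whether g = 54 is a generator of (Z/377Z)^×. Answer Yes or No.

377 = 13 · 29 is a product of two distinct odd primes, so (Z/377Z)^× ≅ (Z/13Z)^× × (Z/29Z)^× is not cyclic.
No primitive root modulo 377 exists; in particular 54 is not one.

No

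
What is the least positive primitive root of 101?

2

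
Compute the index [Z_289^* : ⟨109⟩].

ord(109) | φ(289) = φ(17^2) = 17·(17−1) = 272 = 2^4 · 17.
Divisors of 272: 1, 2, 4, 8, 16, 17, 34, 68, 136, 272.
Evaluate successive powers at the divisors of 272:
109^1 ≡ 109 (mod 289)
109^2 ≡ 32 (mod 289)
109^4 ≡ 157 (mod 289)
109^8 ≡ 84 (mod 289)
109^16 ≡ 120 (mod 289)
109^17 ≡ 75 (mod 289)
109^34 ≡ 134 (mod 289)
109^68 ≡ 38 (mod 289)
109^136 ≡ 288 (mod 289)
109^272 ≡ 1 (mod 289) ✓
The order of 109 is 272, so the subgroup it generates has 272 elements.
The index is φ(289) / ord(109) = 272 / 272 = 1.

1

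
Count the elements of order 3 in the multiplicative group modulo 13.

φ(13) = 13 − 1 = 12 = 2^2 · 3.
In a cyclic group of order 12, there are φ(d) elements of order d for each divisor d of 12, and zero for non-divisors.
3 | 12, and φ(3) = 3 − 1 = 2.

2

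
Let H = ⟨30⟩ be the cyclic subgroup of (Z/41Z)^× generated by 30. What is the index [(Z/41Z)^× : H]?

1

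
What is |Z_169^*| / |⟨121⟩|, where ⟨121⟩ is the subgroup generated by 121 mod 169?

By Lagrange's theorem, ord_169(121) divides φ(169) = φ(13^2) = 13·(13−1) = 156 = 2^2 · 3 · 13.
Divisors of 156: 1, 2, 3, 4, 6, 12, 13, 26, 39, 52, 78, 156.
Evaluate successive powers at the divisors of 156:
121^1 ≡ 121 (mod 169)
121^2 ≡ 107 (mod 169)
121^3 ≡ 103 (mod 169)
121^4 ≡ 126 (mod 169)
121^6 ≡ 131 (mod 169)
121^12 ≡ 92 (mod 169)
121^13 ≡ 147 (mod 169)
121^26 ≡ 146 (mod 169)
121^39 ≡ 168 (mod 169)
121^52 ≡ 22 (mod 169)
121^78 ≡ 1 (mod 169) ✓
The order of 121 is 78, so the subgroup it generates has 78 elements.
[(Z/169Z)^× : ⟨121⟩] = 156/78 = 2.

2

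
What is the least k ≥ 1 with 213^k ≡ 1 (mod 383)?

191

The order of 213 must divide φ(383) = 383 − 1 = 382 = 2 · 191.
Divisors of 382: 1, 2, 191, 382.
Compute 213^d (mod 383) for the divisors d until we hit 1:
213^1 ≡ 213 (mod 383)
213^2 ≡ 175 (mod 383)
213^191 ≡ 1 (mod 383) ✓
So ord_383(213) = 191.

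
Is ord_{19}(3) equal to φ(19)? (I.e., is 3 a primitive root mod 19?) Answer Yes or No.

φ(19) = 19 − 1 = 18 = 2 · 3^2.
Test 3^(18/q) mod 19 for each prime factor q of 18:
3^9 ≡ 18 (mod 19)  [q = 2: ≢ 1 ✓]
3^6 ≡ 7 (mod 19)  [q = 3: ≢ 1 ✓]
Every test exponent gives a nontrivial residue, hence 3 generates the full group.

Yes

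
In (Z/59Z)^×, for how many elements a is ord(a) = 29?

28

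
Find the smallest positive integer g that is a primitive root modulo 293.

2

φ(293) = 293 − 1 = 292 = 2^2 · 73.
Test candidates g = 2, 3, … against the prime factors q ∈ {2, 73} of φ(293): g is a generator iff g^(292/q) ≢ 1 for every such q.
g = 2: 2^146 ≡ 292; 2^4 ≡ 16 — none is 1, so 2 is a primitive root.
The smallest primitive root modulo 293 is 2.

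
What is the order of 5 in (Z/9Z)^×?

The order of 5 must divide φ(9) = φ(3^2) = 3·(3−1) = 6 = 2 · 3.
Divisors of 6: 1, 2, 3, 6.
Check 5^d mod 9 for each divisor in increasing order:
5^1 ≡ 5
5^2 ≡ 7
5^3 ≡ 8
5^6 ≡ 1
Hence ord(5) = 6.

6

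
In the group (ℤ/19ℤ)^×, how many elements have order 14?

0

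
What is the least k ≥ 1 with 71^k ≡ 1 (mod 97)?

96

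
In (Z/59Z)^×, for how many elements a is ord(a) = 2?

φ(59) = 59 − 1 = 58 = 2 · 29.
In a cyclic group of order 58, there are φ(d) elements of order d for each divisor d of 58, and zero for non-divisors.
2 | 58, and φ(2) = 2 − 1 = 1.

1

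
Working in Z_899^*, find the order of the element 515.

210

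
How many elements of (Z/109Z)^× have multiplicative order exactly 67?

0

φ(109) = 109 − 1 = 108 = 2^2 · 3^3.
(Z/109Z)^× is cyclic (|G| = 108); a cyclic group of order m has exactly φ(d) elements of each order d | m, and none otherwise.
Here 108 is not a multiple of 67, so there are no elements of order 67.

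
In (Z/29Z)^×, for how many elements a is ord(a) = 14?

6

φ(29) = 29 − 1 = 28 = 2^2 · 7.
Since (Z/29Z)^× is cyclic of order 28, the number of elements of order d is φ(d) when d | 28 and 0 otherwise.
14 = 2 · 7 divides 28, and φ(14) = 6.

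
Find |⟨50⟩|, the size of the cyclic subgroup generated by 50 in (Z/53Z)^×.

The order of 50 must divide φ(53) = 53 − 1 = 52 = 2^2 · 13.
Divisors of 52: 1, 2, 4, 13, 26, 52.
Test each divisor d:
50^1 ≡ 50
50^2 ≡ 9
50^4 ≡ 28
50^13 ≡ 23
50^26 ≡ 52
50^52 ≡ 1
The smallest such exponent is 52, so the order of 50 is 52.

52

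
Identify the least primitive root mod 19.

2

φ(19) = 19 − 1 = 18 = 2 · 3^2.
Test candidates g = 2, 3, … against the prime factors q ∈ {2, 3} of φ(19): g is a generator iff g^(18/q) ≢ 1 for every such q.
g = 2: 2^9 ≡ 18; 2^6 ≡ 7 — none is 1, so 2 is a primitive root.
The smallest primitive root modulo 19 is 2.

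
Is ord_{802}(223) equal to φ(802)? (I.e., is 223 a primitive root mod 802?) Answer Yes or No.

No

φ(802) = φ(2)·φ(401) = 1·400 = 400 = 2^4 · 5^2.
It suffices to check that the order of 223 is not a proper divisor of 400: compute 223^(400/q) for q ∈ {2, 5}.
223^200 ≡ 1 (mod 802)  [q = 2: ≡ 1 ✗]
223^80 ≡ 39 (mod 802)  [q = 5: ≢ 1 ✓]
223^200 ≡ 1 shows ord(223) | 200, strictly less than φ(802); not a primitive root.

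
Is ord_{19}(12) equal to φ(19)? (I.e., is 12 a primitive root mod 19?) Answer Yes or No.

φ(19) = 19 − 1 = 18 = 2 · 3^2.
12 is a primitive root mod 19 iff 12^(φ(19)/q) ≢ 1 for every prime q | φ(19), i.e. q ∈ {2, 3}.
12^9 ≡ 18 (mod 19)  [q = 2: ≢ 1 ✓]
12^6 ≡ 1 (mod 19)  [q = 3: ≡ 1 ✗]
Since 12^6 ≡ 1, the order of 12 divides 6 < 18, so 12 is not a primitive root.

No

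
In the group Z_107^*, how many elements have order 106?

52

φ(107) = 107 − 1 = 106 = 2 · 53.
(Z/107Z)^× is cyclic (|G| = 106); a cyclic group of order m has exactly φ(d) elements of each order d | m, and none otherwise.
106 = 2 · 53 divides 106, and φ(106) = 52.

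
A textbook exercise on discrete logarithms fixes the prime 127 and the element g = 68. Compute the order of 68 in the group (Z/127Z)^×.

9

The order of 68 must divide φ(127) = 127 − 1 = 126 = 2 · 3^2 · 7.
Divisors of 126: 1, 2, 3, 6, 7, 9, 14, 18, 21, 42, 63, 126.
Compute 68^d (mod 127) for the divisors d until we hit 1:
68^1 ≡ 68 (mod 127)
68^2 ≡ 52 (mod 127)
68^3 ≡ 107 (mod 127)
68^6 ≡ 19 (mod 127)
68^7 ≡ 22 (mod 127)
68^9 ≡ 1 (mod 127) ✓
Therefore the multiplicative order of 68 modulo 127 is 9.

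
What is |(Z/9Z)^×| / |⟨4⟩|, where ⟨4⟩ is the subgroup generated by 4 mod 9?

2

The order of 4 must divide φ(9) = φ(3^2) = 3·(3−1) = 6 = 2 · 3.
Divisors of 6: 1, 2, 3, 6.
Check 4^d mod 9 for each divisor in increasing order:
4^1 ≡ 4
4^2 ≡ 7
4^3 ≡ 1
The order of 4 is 3, so the subgroup it generates has 3 elements.
Index = |(Z/9Z)^×| / |⟨4⟩| = 6 / 3 = 2.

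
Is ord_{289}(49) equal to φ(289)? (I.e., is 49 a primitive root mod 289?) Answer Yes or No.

No

φ(289) = φ(17^2) = 17·(17−1) = 272 = 2^4 · 17.
An element g generates (Z/289Z)^× iff g^(272/q) ≢ 1 (mod 289) for each prime q ∈ {2, 17}.
49^136 ≡ 1 (mod 289)  [q = 2: ≡ 1 ✗]
49^16 ≡ 103 (mod 289)  [q = 17: ≢ 1 ✓]
The check at q = 2 fails, so 49 generates a proper subgroup.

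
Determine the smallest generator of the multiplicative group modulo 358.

7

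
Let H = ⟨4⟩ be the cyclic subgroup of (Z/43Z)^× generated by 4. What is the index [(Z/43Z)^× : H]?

Since 4 ∈ (Z/43Z)^×, its order divides φ(43) = 43 − 1 = 42 = 2 · 3 · 7.
Divisors of 42: 1, 2, 3, 6, 7, 14, 21, 42.
Compute 4^d (mod 43) for the divisors d until we hit 1:
4^1 ≡ 4 (mod 43)
4^2 ≡ 16 (mod 43)
4^3 ≡ 21 (mod 43)
4^6 ≡ 11 (mod 43)
4^7 ≡ 1 (mod 43) ✓
The order of 4 is 7, so the subgroup it generates has 7 elements.
[(Z/43Z)^× : ⟨4⟩] = 42/7 = 6.

6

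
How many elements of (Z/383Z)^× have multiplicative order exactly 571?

0

φ(383) = 383 − 1 = 382 = 2 · 191.
In a cyclic group of order 382, there are φ(d) elements of order d for each divisor d of 382, and zero for non-divisors.
571 does not divide 382, so no element of (Z/383Z)^× has order 571.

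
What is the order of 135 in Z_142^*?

35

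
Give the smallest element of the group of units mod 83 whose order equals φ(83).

φ(83) = 83 − 1 = 82 = 2 · 41.
Test candidates g = 2, 3, … against the prime factors q ∈ {2, 41} of φ(83): g is a generator iff g^(82/q) ≢ 1 for every such q.
g = 2: 2^41 ≡ 82; 2^2 ≡ 4 — none is 1, so 2 is a primitive root.
So 2 is the smallest generator of (Z/83Z)^×.

2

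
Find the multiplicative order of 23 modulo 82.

ord(23) | φ(82) = φ(2)·φ(41) = 1·40 = 40 = 2^3 · 5.
Divisors of 40: 1, 2, 4, 5, 8, 10, 20, 40.
Compute 23^d (mod 82) for the divisors d until we hit 1:
23^1 ≡ 23 (mod 82)
23^2 ≡ 37 (mod 82)
23^4 ≡ 57 (mod 82)
23^5 ≡ 81 (mod 82)
23^8 ≡ 51 (mod 82)
23^10 ≡ 1 (mod 82) ✓
So ord_82(23) = 10.

10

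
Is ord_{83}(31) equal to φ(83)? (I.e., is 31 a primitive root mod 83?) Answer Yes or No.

No

φ(83) = 83 − 1 = 82 = 2 · 41.
Test 31^(82/q) mod 83 for each prime factor q of 82:
31^41 ≡ 1 (mod 83)  [q = 2: ≡ 1 ✗]
31^2 ≡ 48 (mod 83)  [q = 41: ≢ 1 ✓]
31^41 ≡ 1 shows ord(31) | 41, strictly less than φ(83); not a primitive root.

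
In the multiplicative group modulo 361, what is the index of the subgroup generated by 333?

ord(333) | φ(361) = φ(19^2) = 19·(19−1) = 342 = 2 · 3^2 · 19.
Divisors of 342: 1, 2, 3, 6, 9, 18, 19, 38, 57, 114, 171, 342.
Test each divisor d:
333^1 ≡ 333 (mod 361)
333^2 ≡ 62 (mod 361)
333^3 ≡ 69 (mod 361)
333^6 ≡ 68 (mod 361)
333^9 ≡ 360 (mod 361)
333^18 ≡ 1 (mod 361) ✓
The order of 333 is 18, so the subgroup it generates has 18 elements.
[(Z/361Z)^× : ⟨333⟩] = 342/18 = 19.

19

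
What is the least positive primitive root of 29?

2

φ(29) = 29 − 1 = 28 = 2^2 · 7.
g is a primitive root iff g^(28/q) ≢ 1 (mod 29) for each prime q ∈ {2, 7}.
g = 2: 2^14 ≡ 28; 2^4 ≡ 16 — none is 1, so 2 is a primitive root.
The smallest primitive root modulo 29 is 2.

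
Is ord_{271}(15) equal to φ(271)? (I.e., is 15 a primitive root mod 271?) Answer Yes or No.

φ(271) = 271 − 1 = 270 = 2 · 3^3 · 5.
An element g generates (Z/271Z)^× iff g^(270/q) ≢ 1 (mod 271) for each prime q ∈ {2, 3, 5}.
15^135 ≡ 270 (mod 271)  [q = 2: ≢ 1 ✓]
15^90 ≡ 28 (mod 271)  [q = 3: ≢ 1 ✓]
15^54 ≡ 100 (mod 271)  [q = 5: ≢ 1 ✓]
None equal 1, so ord_271(15) = 270: 15 is a primitive root.

Yes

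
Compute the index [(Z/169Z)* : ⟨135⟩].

3

ord(135) | φ(169) = φ(13^2) = 13·(13−1) = 156 = 2^2 · 3 · 13.
Divisors of 156: 1, 2, 3, 4, 6, 12, 13, 26, 39, 52, 78, 156.
Test each divisor d:
135^1 ≡ 135
135^2 ≡ 142
135^3 ≡ 73
135^4 ≡ 53
135^6 ≡ 90
135^12 ≡ 157
135^13 ≡ 70
135^26 ≡ 168
135^39 ≡ 99
135^52 ≡ 1
The order of 135 is 52, so the subgroup it generates has 52 elements.
Index = |(Z/169Z)^×| / |⟨135⟩| = 156 / 52 = 3.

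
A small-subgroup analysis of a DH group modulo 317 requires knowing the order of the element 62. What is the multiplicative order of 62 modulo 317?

316

The order of 62 must divide φ(317) = 317 − 1 = 316 = 2^2 · 79.
Divisors of 316: 1, 2, 4, 79, 158, 316.
Evaluate successive powers at the divisors of 316:
62^1 ≡ 62
62^2 ≡ 40
62^4 ≡ 15
62^79 ≡ 203
62^158 ≡ 316
62^316 ≡ 1
Hence ord(62) = 316.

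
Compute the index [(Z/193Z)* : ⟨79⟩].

1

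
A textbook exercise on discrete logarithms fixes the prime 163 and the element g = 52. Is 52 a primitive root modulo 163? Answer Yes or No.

Yes

φ(163) = 163 − 1 = 162 = 2 · 3^4.
Test 52^(162/q) mod 163 for each prime factor q of 162:
52^81 ≡ 162 (mod 163)  [q = 2: ≢ 1 ✓]
52^54 ≡ 58 (mod 163)  [q = 3: ≢ 1 ✓]
All checks pass, so 52 has order 162 and is a primitive root modulo 163.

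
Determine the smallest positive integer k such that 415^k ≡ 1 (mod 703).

36

The order of 415 must divide φ(703) = φ(19·37) = (19−1)·(37−1) = 18·36 = 648 = 2^3 · 3^4.
Divisors of 648: 1, 2, 3, 4, 6, 8, 9, 12, 18, 24, 27, 36, 54, 72, 81, 108, 162, 216, 324, 648.
Check 415^d mod 703 for each divisor in increasing order:
415^1 ≡ 415 (mod 703)
415^2 ≡ 693 (mod 703)
415^3 ≡ 68 (mod 703)
415^4 ≡ 100 (mod 703)
415^6 ≡ 406 (mod 703)
415^8 ≡ 158 (mod 703)
415^9 ≡ 191 (mod 703)
415^12 ≡ 334 (mod 703)
415^18 ≡ 628 (mod 703)
415^24 ≡ 482 (mod 703)
415^27 ≡ 438 (mod 703)
415^36 ≡ 1 (mod 703) ✓
Hence ord(415) = 36.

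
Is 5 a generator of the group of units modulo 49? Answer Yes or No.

φ(49) = φ(7^2) = 7·(7−1) = 42 = 2 · 3 · 7.
An element g generates (Z/49Z)^× iff g^(42/q) ≢ 1 (mod 49) for each prime q ∈ {2, 3, 7}.
5^21 ≡ 48 (mod 49)  [q = 2: ≢ 1 ✓]
5^14 ≡ 18 (mod 49)  [q = 3: ≢ 1 ✓]
5^6 ≡ 43 (mod 49)  [q = 7: ≢ 1 ✓]
All checks pass, so 5 has order 42 and is a primitive root modulo 49.

Yes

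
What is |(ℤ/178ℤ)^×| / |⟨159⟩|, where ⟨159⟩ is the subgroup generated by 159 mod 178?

ord(159) | φ(178) = φ(2)·φ(89) = 1·88 = 88 = 2^3 · 11.
Divisors of 88: 1, 2, 4, 8, 11, 22, 44, 88.
Evaluate successive powers at the divisors of 88:
159^1 ≡ 159 (mod 178)
159^2 ≡ 5 (mod 178)
159^4 ≡ 25 (mod 178)
159^8 ≡ 91 (mod 178)
159^11 ≡ 77 (mod 178)
159^22 ≡ 55 (mod 178)
159^44 ≡ 177 (mod 178)
159^88 ≡ 1 (mod 178) ✓
So ord_178(159) = 88, hence |⟨159⟩| = 88.
Index = |(Z/178Z)^×| / |⟨159⟩| = 88 / 88 = 1.

1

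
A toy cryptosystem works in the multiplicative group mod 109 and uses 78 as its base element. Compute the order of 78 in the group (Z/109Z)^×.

27

The order of 78 must divide φ(109) = 109 − 1 = 108 = 2^2 · 3^3.
Divisors of 108: 1, 2, 3, 4, 6, 9, 12, 18, 27, 36, 54, 108.
Evaluate successive powers at the divisors of 108:
78^1 ≡ 78 (mod 109)
78^2 ≡ 89 (mod 109)
78^3 ≡ 75 (mod 109)
78^4 ≡ 73 (mod 109)
78^6 ≡ 66 (mod 109)
78^9 ≡ 45 (mod 109)
78^12 ≡ 105 (mod 109)
78^18 ≡ 63 (mod 109)
78^27 ≡ 1 (mod 109) ✓
Hence ord(78) = 27.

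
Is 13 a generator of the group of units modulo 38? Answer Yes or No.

Yes

φ(38) = φ(2)·φ(19) = 1·18 = 18 = 2 · 3^2.
An element g generates (Z/38Z)^× iff g^(18/q) ≢ 1 (mod 38) for each prime q ∈ {2, 3}.
13^9 ≡ 37 (mod 38)  [q = 2: ≢ 1 ✓]
13^6 ≡ 11 (mod 38)  [q = 3: ≢ 1 ✓]
None equal 1, so ord_38(13) = 18: 13 is a primitive root.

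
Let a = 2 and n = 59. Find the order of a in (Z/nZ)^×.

58

ord(2) | φ(59) = 59 − 1 = 58 = 2 · 29.
Divisors of 58: 1, 2, 29, 58.
Test each divisor d:
2^1 ≡ 2 (mod 59)
2^2 ≡ 4 (mod 59)
2^29 ≡ 58 (mod 59)
2^58 ≡ 1 (mod 59) ✓
Hence ord(2) = 58.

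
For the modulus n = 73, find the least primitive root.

5

φ(73) = 73 − 1 = 72 = 2^3 · 3^2.
Test candidates g = 2, 3, … against the prime factors q ∈ {2, 3} of φ(73): g is a generator iff g^(72/q) ≢ 1 for every such q.
g = 2: 2^36 ≡ 1 — hits 1, so not a primitive root.
g = 3: 3^36 ≡ 1 — hits 1, so not a primitive root.
g = 4: 4^36 ≡ 1 — hits 1, so not a primitive root.
g = 5: 5^36 ≡ 72; 5^24 ≡ 8 — none is 1, so 5 is a primitive root.
So 5 is the smallest generator of (Z/73Z)^×.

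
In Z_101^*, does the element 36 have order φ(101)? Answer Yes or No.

No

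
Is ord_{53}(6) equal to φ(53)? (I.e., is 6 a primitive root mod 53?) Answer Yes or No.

No

φ(53) = 53 − 1 = 52 = 2^2 · 13.
An element g generates (Z/53Z)^× iff g^(52/q) ≢ 1 (mod 53) for each prime q ∈ {2, 13}.
6^26 ≡ 1 (mod 53)  [q = 2: ≡ 1 ✗]
6^4 ≡ 24 (mod 53)  [q = 13: ≢ 1 ✓]
Since 6^26 ≡ 1, the order of 6 divides 26 < 52, so 6 is not a primitive root.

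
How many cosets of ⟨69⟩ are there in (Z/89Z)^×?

2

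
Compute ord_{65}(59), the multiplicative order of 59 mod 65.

By Lagrange's theorem, ord_65(59) divides φ(65) = φ(5·13) = (5−1)·(13−1) = 4·12 = 48 = 2^4 · 3.
Divisors of 48: 1, 2, 3, 4, 6, 8, 12, 16, 24, 48.
Compute 59^d (mod 65) for the divisors d until we hit 1:
59^1 ≡ 59
59^2 ≡ 36
59^3 ≡ 44
59^4 ≡ 61
59^6 ≡ 51
59^8 ≡ 16
59^12 ≡ 1
Hence ord(59) = 12.

12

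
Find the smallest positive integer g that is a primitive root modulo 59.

2

φ(59) = 59 − 1 = 58 = 2 · 29.
g is a primitive root iff g^(58/q) ≢ 1 (mod 59) for each prime q ∈ {2, 29}.
g = 2: 2^29 ≡ 58; 2^2 ≡ 4 — none is 1, so 2 is a primitive root.
Hence the least primitive root of 59 is 2.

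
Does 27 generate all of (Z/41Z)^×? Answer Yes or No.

No

φ(41) = 41 − 1 = 40 = 2^3 · 5.
27 is a primitive root mod 41 iff 27^(φ(41)/q) ≢ 1 for every prime q | φ(41), i.e. q ∈ {2, 5}.
27^20 ≡ 40 (mod 41)  [q = 2: ≢ 1 ✓]
27^8 ≡ 1 (mod 41)  [q = 5: ≡ 1 ✗]
Since 27^8 ≡ 1, the order of 27 divides 8 < 40, so 27 is not a primitive root.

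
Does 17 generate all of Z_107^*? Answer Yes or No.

φ(107) = 107 − 1 = 106 = 2 · 53.
An element g generates (Z/107Z)^× iff g^(106/q) ≢ 1 (mod 107) for each prime q ∈ {2, 53}.
17^53 ≡ 106 (mod 107)  [q = 2: ≢ 1 ✓]
17^2 ≡ 75 (mod 107)  [q = 53: ≢ 1 ✓]
All checks pass, so 17 has order 106 and is a primitive root modulo 107.

Yes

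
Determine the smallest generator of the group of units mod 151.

6

φ(151) = 151 − 1 = 150 = 2 · 3 · 5^2.
g is a primitive root iff g^(150/q) ≢ 1 (mod 151) for each prime q ∈ {2, 3, 5}.
g = 2: 2^75 ≡ 1 — hits 1, so not a primitive root.
g = 3: 3^75 ≡ 150; 3^50 ≡ 1 — hits 1, so not a primitive root.
g = 4: 4^75 ≡ 1 — hits 1, so not a primitive root.
g = 5: 5^75 ≡ 1 — hits 1, so not a primitive root.
g = 6: 6^75 ≡ 150; 6^50 ≡ 32; 6^30 ≡ 59 — none is 1, so 6 is a primitive root.
Hence the least primitive root of 151 is 6.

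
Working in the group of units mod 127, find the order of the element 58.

Since 58 ∈ (Z/127Z)^×, its order divides φ(127) = 127 − 1 = 126 = 2 · 3^2 · 7.
Divisors of 126: 1, 2, 3, 6, 7, 9, 14, 18, 21, 42, 63, 126.
Test each divisor d:
58^1 ≡ 58
58^2 ≡ 62
58^3 ≡ 40
58^6 ≡ 76
58^7 ≡ 90
58^9 ≡ 119
58^14 ≡ 99
58^18 ≡ 64
58^21 ≡ 20
58^42 ≡ 19
58^63 ≡ 126
58^126 ≡ 1
Therefore the multiplicative order of 58 modulo 127 is 126.

126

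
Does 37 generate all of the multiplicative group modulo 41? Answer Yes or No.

No

φ(41) = 41 − 1 = 40 = 2^3 · 5.
Test 37^(40/q) mod 41 for each prime factor q of 40:
37^20 ≡ 1 (mod 41)  [q = 2: ≡ 1 ✗]
37^8 ≡ 18 (mod 41)  [q = 5: ≢ 1 ✓]
Since 37^20 ≡ 1, the order of 37 divides 20 < 40, so 37 is not a primitive root.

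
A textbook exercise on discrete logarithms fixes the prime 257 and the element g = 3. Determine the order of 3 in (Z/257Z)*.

256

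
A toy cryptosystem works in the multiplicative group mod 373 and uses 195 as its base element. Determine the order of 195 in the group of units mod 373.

372

The order of 195 must divide φ(373) = 373 − 1 = 372 = 2^2 · 3 · 31.
Divisors of 372: 1, 2, 3, 4, 6, 12, 31, 62, 93, 124, 186, 372.
Test each divisor d:
195^1 ≡ 195 (mod 373)
195^2 ≡ 352 (mod 373)
195^3 ≡ 8 (mod 373)
195^4 ≡ 68 (mod 373)
195^6 ≡ 64 (mod 373)
195^12 ≡ 366 (mod 373)
195^31 ≡ 173 (mod 373)
195^62 ≡ 89 (mod 373)
195^93 ≡ 104 (mod 373)
195^124 ≡ 88 (mod 373)
195^186 ≡ 372 (mod 373)
195^372 ≡ 1 (mod 373) ✓
Therefore the multiplicative order of 195 modulo 373 is 372.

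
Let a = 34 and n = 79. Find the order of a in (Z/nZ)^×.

Since 34 ∈ (Z/79Z)^×, its order divides φ(79) = 79 − 1 = 78 = 2 · 3 · 13.
Divisors of 78: 1, 2, 3, 6, 13, 26, 39, 78.
Check 34^d mod 79 for each divisor in increasing order:
34^1 ≡ 34
34^2 ≡ 50
34^3 ≡ 41
34^6 ≡ 22
34^13 ≡ 24
34^26 ≡ 23
34^39 ≡ 78
34^78 ≡ 1
Therefore the multiplicative order of 34 modulo 79 is 78.

78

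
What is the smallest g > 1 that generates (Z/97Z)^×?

φ(97) = 97 − 1 = 96 = 2^5 · 3.
Test candidates g = 2, 3, … against the prime factors q ∈ {2, 3} of φ(97): g is a generator iff g^(96/q) ≢ 1 for every such q.
g = 2: 2^48 ≡ 1 — hits 1, so not a primitive root.
g = 3: 3^48 ≡ 1 — hits 1, so not a primitive root.
g = 4: 4^48 ≡ 1 — hits 1, so not a primitive root.
g = 5: 5^48 ≡ 96; 5^32 ≡ 35 — none is 1, so 5 is a primitive root.
So 5 is the smallest generator of (Z/97Z)^×.

5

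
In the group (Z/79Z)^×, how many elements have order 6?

2

φ(79) = 79 − 1 = 78 = 2 · 3 · 13.
In a cyclic group of order 78, there are φ(d) elements of order d for each divisor d of 78, and zero for non-divisors.
6 = 2 · 3 divides 78, and φ(6) = 2.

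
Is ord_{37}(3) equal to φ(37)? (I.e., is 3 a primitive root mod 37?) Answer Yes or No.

No

φ(37) = 37 − 1 = 36 = 2^2 · 3^2.
It suffices to check that the order of 3 is not a proper divisor of 36: compute 3^(36/q) for q ∈ {2, 3}.
3^18 ≡ 1 (mod 37)  [q = 2: ≡ 1 ✗]
3^12 ≡ 10 (mod 37)  [q = 3: ≢ 1 ✓]
The check at q = 2 fails, so 3 generates a proper subgroup.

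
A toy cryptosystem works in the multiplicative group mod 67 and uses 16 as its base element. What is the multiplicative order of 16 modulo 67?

The order of 16 must divide φ(67) = 67 − 1 = 66 = 2 · 3 · 11.
Divisors of 66: 1, 2, 3, 6, 11, 22, 33, 66.
Test each divisor d:
16^1 ≡ 16 (mod 67)
16^2 ≡ 55 (mod 67)
16^3 ≡ 9 (mod 67)
16^6 ≡ 14 (mod 67)
16^11 ≡ 29 (mod 67)
16^22 ≡ 37 (mod 67)
16^33 ≡ 1 (mod 67) ✓
Therefore the multiplicative order of 16 modulo 67 is 33.

33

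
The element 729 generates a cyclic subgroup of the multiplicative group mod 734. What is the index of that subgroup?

The order of 729 must divide φ(734) = φ(2)·φ(367) = 1·366 = 366 = 2 · 3 · 61.
Divisors of 366: 1, 2, 3, 6, 61, 122, 183, 366.
Check 729^d mod 734 for each divisor in increasing order:
729^1 ≡ 729
729^2 ≡ 25
729^3 ≡ 609
729^6 ≡ 211
729^61 ≡ 1
Thus |⟨729⟩| = ord(729) = 61.
[(Z/734Z)^× : ⟨729⟩] = 366/61 = 6.

6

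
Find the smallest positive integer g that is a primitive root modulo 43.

3

φ(43) = 43 − 1 = 42 = 2 · 3 · 7.
g is a primitive root iff g^(42/q) ≢ 1 (mod 43) for each prime q ∈ {2, 3, 7}.
g = 2: 2^21 ≡ 42; 2^14 ≡ 1 — hits 1, so not a primitive root.
g = 3: 3^21 ≡ 42; 3^14 ≡ 36; 3^6 ≡ 41 — none is 1, so 3 is a primitive root.
So 3 is the smallest generator of (Z/43Z)^×.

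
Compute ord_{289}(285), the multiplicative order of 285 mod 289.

By Lagrange's theorem, ord_289(285) divides φ(289) = φ(17^2) = 17·(17−1) = 272 = 2^4 · 17.
Divisors of 272: 1, 2, 4, 8, 16, 17, 34, 68, 136, 272.
Check 285^d mod 289 for each divisor in increasing order:
285^1 ≡ 285
285^2 ≡ 16
285^4 ≡ 256
285^8 ≡ 222
285^16 ≡ 154
285^17 ≡ 251
285^34 ≡ 288
285^68 ≡ 1
Therefore the multiplicative order of 285 modulo 289 is 68.

68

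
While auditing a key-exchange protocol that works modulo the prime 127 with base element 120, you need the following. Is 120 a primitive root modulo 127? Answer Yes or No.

φ(127) = 127 − 1 = 126 = 2 · 3^2 · 7.
120 is a primitive root mod 127 iff 120^(φ(127)/q) ≢ 1 for every prime q | φ(127), i.e. q ∈ {2, 3, 7}.
120^63 ≡ 1 (mod 127)  [q = 2: ≡ 1 ✗]
120^42 ≡ 107 (mod 127)  [q = 3: ≢ 1 ✓]
120^18 ≡ 64 (mod 127)  [q = 7: ≢ 1 ✓]
Since 120^63 ≡ 1, the order of 120 divides 63 < 126, so 120 is not a primitive root.

No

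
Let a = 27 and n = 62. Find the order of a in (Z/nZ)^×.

10

Since 27 ∈ (Z/62Z)^×, its order divides φ(62) = φ(2)·φ(31) = 1·30 = 30 = 2 · 3 · 5.
Divisors of 30: 1, 2, 3, 5, 6, 10, 15, 30.
Compute 27^d (mod 62) for the divisors d until we hit 1:
27^1 ≡ 27 (mod 62)
27^2 ≡ 47 (mod 62)
27^3 ≡ 29 (mod 62)
27^5 ≡ 61 (mod 62)
27^6 ≡ 35 (mod 62)
27^10 ≡ 1 (mod 62) ✓
Hence ord(27) = 10.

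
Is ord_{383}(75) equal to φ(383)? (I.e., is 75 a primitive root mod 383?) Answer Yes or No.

No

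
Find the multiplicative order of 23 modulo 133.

Since 23 ∈ (Z/133Z)^×, its order divides φ(133) = φ(7·19) = (7−1)·(19−1) = 6·18 = 108 = 2^2 · 3^3.
Divisors of 108: 1, 2, 3, 4, 6, 9, 12, 18, 27, 36, 54, 108.
Test each divisor d:
23^1 ≡ 23 (mod 133)
23^2 ≡ 130 (mod 133)
23^3 ≡ 64 (mod 133)
23^4 ≡ 9 (mod 133)
23^6 ≡ 106 (mod 133)
23^9 ≡ 1 (mod 133) ✓
So ord_133(23) = 9.

9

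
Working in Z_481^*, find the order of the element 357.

ord(357) | φ(481) = φ(13·37) = (13−1)·(37−1) = 12·36 = 432 = 2^4 · 3^3.
Divisors of 432: 1, 2, 3, 4, 6, 8, 9, 12, 16, 18, 24, 27, 36, 48, 54, 72, 108, 144, 216, 432.
Check 357^d mod 481 for each divisor in increasing order:
357^1 ≡ 357
357^2 ≡ 465
357^3 ≡ 60
357^4 ≡ 256
357^6 ≡ 233
357^8 ≡ 120
357^9 ≡ 31
357^12 ≡ 417
357^16 ≡ 451
357^18 ≡ 480
357^24 ≡ 248
357^27 ≡ 450
357^36 ≡ 1
Hence ord(357) = 36.

36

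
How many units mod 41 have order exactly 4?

2

φ(41) = 41 − 1 = 40 = 2^3 · 5.
(Z/41Z)^× is cyclic (|G| = 40); a cyclic group of order m has exactly φ(d) elements of each order d | m, and none otherwise.
4 = 2^2 divides 40, and φ(4) = 2.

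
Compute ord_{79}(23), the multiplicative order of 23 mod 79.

3

The order of 23 must divide φ(79) = 79 − 1 = 78 = 2 · 3 · 13.
Divisors of 78: 1, 2, 3, 6, 13, 26, 39, 78.
Evaluate successive powers at the divisors of 78:
23^1 ≡ 23 (mod 79)
23^2 ≡ 55 (mod 79)
23^3 ≡ 1 (mod 79) ✓
Therefore the multiplicative order of 23 modulo 79 is 3.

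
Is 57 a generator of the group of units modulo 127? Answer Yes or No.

Yes

φ(127) = 127 − 1 = 126 = 2 · 3^2 · 7.
An element g generates (Z/127Z)^× iff g^(126/q) ≢ 1 (mod 127) for each prime q ∈ {2, 3, 7}.
57^63 ≡ 126 (mod 127)  [q = 2: ≢ 1 ✓]
57^42 ≡ 107 (mod 127)  [q = 3: ≢ 1 ✓]
57^18 ≡ 4 (mod 127)  [q = 7: ≢ 1 ✓]
Every test exponent gives a nontrivial residue, hence 57 generates the full group.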